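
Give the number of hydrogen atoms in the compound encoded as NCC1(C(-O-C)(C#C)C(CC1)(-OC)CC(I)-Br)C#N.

18

Hydrogens are implicit in SMILES; fill each atom to its normal valence:
  5 × C: no H
  4 × C: 2 H each → 8
  2 × C: 3 H each → 6
  2 × C: 1 H each → 2
  2 × O: no H
  1 × Br: no H
  1 × I: no H
  1 × N: 2 H
  1 × N: no H
  Total hydrogens = 18.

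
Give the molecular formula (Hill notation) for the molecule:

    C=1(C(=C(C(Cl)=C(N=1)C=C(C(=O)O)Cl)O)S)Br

C8H4BrCl2NO3S

Heavy atoms from the SMILES: 1 Br, 8 C, 2 Cl, 1 N, 3 O, 1 S.
Implicit hydrogens by atom environment:
  5 × C (aromatic): no H
  2 × C: no H
  2 × Cl: no H
  2 × O: 1 H each → 2
  1 × Br: no H
  1 × C: 1 H
  1 × N (aromatic): no H
  1 × O: no H
  1 × S: 1 H
  Total hydrogens = 4.
Molecular formula: C8H4BrCl2NO3S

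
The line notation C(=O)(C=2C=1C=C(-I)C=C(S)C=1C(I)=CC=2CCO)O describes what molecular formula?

C13H10I2O3S

Heavy atoms from the SMILES: 13 C, 2 I, 3 O, 1 S.
Implicit hydrogens by atom environment:
  7 × C (aromatic): no H
  3 × C (aromatic): 1 H each → 3
  2 × C: 2 H each → 4
  2 × I: no H
  2 × O: 1 H each → 2
  1 × C: no H
  1 × O: no H
  1 × S: 1 H
  Total hydrogens = 10.
Molecular formula: C13H10I2O3S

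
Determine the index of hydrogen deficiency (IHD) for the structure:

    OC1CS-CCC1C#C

3

Molecular formula from the SMILES: C7H10OS.
DoU = (2C + 2 + N − H − X)/2 = (2·7 + 2 + 0 − 10 − 0)/2 = 6/2 = 3.
(Structurally: 1 ring(s) + 2 π bond(s) = 3.)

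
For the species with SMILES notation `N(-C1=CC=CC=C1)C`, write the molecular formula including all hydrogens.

C7H9N

Heavy atoms from the SMILES: 7 C, 1 N.
Implicit hydrogens by atom environment:
  5 × C (aromatic): 1 H each → 5
  1 × C: 3 H
  1 × C (aromatic): no H
  1 × N: 1 H
  Total hydrogens = 9.
Molecular formula: C7H9N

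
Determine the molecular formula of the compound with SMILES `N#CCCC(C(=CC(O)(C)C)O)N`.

C9H16N2O2

Heavy atoms from the SMILES: 9 C, 2 N, 2 O.
Implicit hydrogens by atom environment:
  3 × C: no H
  2 × C: 3 H each → 6
  2 × C: 2 H each → 4
  2 × C: 1 H each → 2
  2 × O: 1 H each → 2
  1 × N: 2 H
  1 × N: no H
  Total hydrogens = 16.
Molecular formula: C9H16N2O2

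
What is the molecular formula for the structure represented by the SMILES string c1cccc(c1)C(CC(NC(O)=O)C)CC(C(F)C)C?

Heavy atoms from the SMILES: 16 C, 1 F, 1 N, 2 O.
Implicit hydrogens by atom environment:
  5 × C (aromatic): 1 H each → 5
  4 × C: 1 H each → 4
  3 × C: 3 H each → 9
  2 × C: 2 H each → 4
  1 × C (aromatic): no H
  1 × C: no H
  1 × F: no H
  1 × N: 1 H
  1 × O: 1 H
  1 × O: no H
  Total hydrogens = 24.
Molecular formula: C16H24FNO2

C16H24FNO2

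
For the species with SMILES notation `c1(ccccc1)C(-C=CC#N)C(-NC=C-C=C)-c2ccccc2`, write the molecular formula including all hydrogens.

Heavy atoms from the SMILES: 21 C, 2 N.
Implicit hydrogens by atom environment:
  10 × C (aromatic): 1 H each → 10
  7 × C: 1 H each → 7
  2 × C (aromatic): no H
  1 × C: 2 H
  1 × C: no H
  1 × N: 1 H
  1 × N: no H
  Total hydrogens = 20.
Molecular formula: C21H20N2

C21H20N2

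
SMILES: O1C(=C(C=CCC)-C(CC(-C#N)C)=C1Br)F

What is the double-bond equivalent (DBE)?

6

Molecular formula from the SMILES: C12H13BrFNO.
DoU = (2C + 2 + N − H − X)/2 = (2·12 + 2 + 1 − 13 − 2)/2 = 12/2 = 6.
(Structurally: 1 ring(s) + 5 π bond(s) = 6.)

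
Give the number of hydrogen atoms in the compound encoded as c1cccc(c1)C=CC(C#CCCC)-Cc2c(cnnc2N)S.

21

Hydrogens are implicit in SMILES; fill each atom to its normal valence:
  6 × C (aromatic): 1 H each → 6
  4 × C (aromatic): no H
  3 × C: 2 H each → 6
  3 × C: 1 H each → 3
  2 × C: no H
  2 × N (aromatic): no H
  1 × C: 3 H
  1 × N: 2 H
  1 × S: 1 H
  Total hydrogens = 21.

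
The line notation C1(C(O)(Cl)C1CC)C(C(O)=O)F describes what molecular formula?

C7H10ClFO3

Heavy atoms from the SMILES: 7 C, 1 Cl, 1 F, 3 O.
Implicit hydrogens by atom environment:
  3 × C: 1 H each → 3
  2 × C: no H
  2 × O: 1 H each → 2
  1 × C: 3 H
  1 × C: 2 H
  1 × Cl: no H
  1 × F: no H
  1 × O: no H
  Total hydrogens = 10.
Molecular formula: C7H10ClFO3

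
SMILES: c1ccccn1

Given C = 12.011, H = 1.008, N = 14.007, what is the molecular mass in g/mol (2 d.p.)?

79.10

Molecular formula: C5H5N.
M = 5×12.011 + 5×1.008 + 1×14.007 = 79.10 g/mol.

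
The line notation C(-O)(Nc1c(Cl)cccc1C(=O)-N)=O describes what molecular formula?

C8H7ClN2O3

Heavy atoms from the SMILES: 8 C, 1 Cl, 2 N, 3 O.
Implicit hydrogens by atom environment:
  3 × C (aromatic): 1 H each → 3
  3 × C (aromatic): no H
  2 × C: no H
  2 × O: no H
  1 × Cl: no H
  1 × N: 2 H
  1 × N: 1 H
  1 × O: 1 H
  Total hydrogens = 7.
Molecular formula: C8H7ClN2O3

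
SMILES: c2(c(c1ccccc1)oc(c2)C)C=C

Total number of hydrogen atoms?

12

Hydrogens are implicit in SMILES; fill each atom to its normal valence:
  6 × C (aromatic): 1 H each → 6
  4 × C (aromatic): no H
  1 × C: 3 H
  1 × C: 2 H
  1 × C: 1 H
  1 × O (aromatic): no H
  Total hydrogens = 12.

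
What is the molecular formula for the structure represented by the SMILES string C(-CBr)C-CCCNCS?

C7H16BrNS

Heavy atoms from the SMILES: 1 Br, 7 C, 1 N, 1 S.
Implicit hydrogens by atom environment:
  7 × C: 2 H each → 14
  1 × Br: no H
  1 × N: 1 H
  1 × S: 1 H
  Total hydrogens = 16.
Molecular formula: C7H16BrNS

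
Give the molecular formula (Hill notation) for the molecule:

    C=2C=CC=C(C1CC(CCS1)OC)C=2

C12H16OS

Heavy atoms from the SMILES: 12 C, 1 O, 1 S.
Implicit hydrogens by atom environment:
  5 × C (aromatic): 1 H each → 5
  3 × C: 2 H each → 6
  2 × C: 1 H each → 2
  1 × C: 3 H
  1 × C (aromatic): no H
  1 × O: no H
  1 × S: no H
  Total hydrogens = 16.
Molecular formula: C12H16OS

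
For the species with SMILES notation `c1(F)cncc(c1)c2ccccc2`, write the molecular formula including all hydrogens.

C11H8FN

Heavy atoms from the SMILES: 11 C, 1 F, 1 N.
Implicit hydrogens by atom environment:
  8 × C (aromatic): 1 H each → 8
  3 × C (aromatic): no H
  1 × F: no H
  1 × N (aromatic): no H
  Total hydrogens = 8.
Molecular formula: C11H8FN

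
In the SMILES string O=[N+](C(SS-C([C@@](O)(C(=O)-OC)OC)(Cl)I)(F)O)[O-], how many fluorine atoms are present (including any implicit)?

The symbol for fluorine appears 1 time in the SMILES.

1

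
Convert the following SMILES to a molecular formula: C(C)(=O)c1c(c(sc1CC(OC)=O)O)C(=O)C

C11H12O5S

Heavy atoms from the SMILES: 11 C, 5 O, 1 S.
Implicit hydrogens by atom environment:
  4 × C (aromatic): no H
  4 × O: no H
  3 × C: 3 H each → 9
  3 × C: no H
  1 × C: 2 H
  1 × O: 1 H
  1 × S (aromatic): no H
  Total hydrogens = 12.
Molecular formula: C11H12O5S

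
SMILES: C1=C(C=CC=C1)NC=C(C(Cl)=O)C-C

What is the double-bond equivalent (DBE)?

6

Molecular formula from the SMILES: C11H12ClNO.
DoU = (2C + 2 + N − H − X)/2 = (2·11 + 2 + 1 − 12 − 1)/2 = 12/2 = 6.
(Structurally: 1 ring(s) + 5 π bond(s) = 6.)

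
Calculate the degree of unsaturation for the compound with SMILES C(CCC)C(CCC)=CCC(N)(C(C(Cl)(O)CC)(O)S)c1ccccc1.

Molecular formula from the SMILES: C21H34ClNO2S.
DoU = (2C + 2 + N − H − X)/2 = (2·21 + 2 + 1 − 34 − 1)/2 = 10/2 = 5.
(Structurally: 1 ring(s) + 4 π bond(s) = 5.)

5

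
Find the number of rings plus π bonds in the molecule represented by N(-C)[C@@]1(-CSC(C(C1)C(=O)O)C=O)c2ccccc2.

Molecular formula from the SMILES: C14H17NO3S.
DoU = (2C + 2 + N − H − X)/2 = (2·14 + 2 + 1 − 17 − 0)/2 = 14/2 = 7.
(Structurally: 2 ring(s) + 5 π bond(s) = 7.)

7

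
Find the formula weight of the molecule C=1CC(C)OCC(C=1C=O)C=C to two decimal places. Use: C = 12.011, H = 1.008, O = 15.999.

166.22

Molecular formula: C10H14O2.
M = 10×12.011 + 14×1.008 + 2×15.999 = 166.22 g/mol.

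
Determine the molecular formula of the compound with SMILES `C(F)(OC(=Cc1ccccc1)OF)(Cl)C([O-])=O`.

C10H6ClF2O4-

Heavy atoms from the SMILES: 10 C, 1 Cl, 2 F, 4 O.
Implicit hydrogens by atom environment:
  5 × C (aromatic): 1 H each → 5
  3 × C: no H
  3 × O: no H
  2 × F: no H
  1 × C: 1 H
  1 × C (aromatic): no H
  1 × Cl: no H
  1 × O (charge -1): no H
  Total hydrogens = 6.
Net charge -1.
Molecular formula: C10H6ClF2O4-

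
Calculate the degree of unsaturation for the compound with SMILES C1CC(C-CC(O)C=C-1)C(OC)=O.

3

Molecular formula from the SMILES: C10H16O3.
DoU = (2C + 2 + N − H − X)/2 = (2·10 + 2 + 0 − 16 − 0)/2 = 6/2 = 3.
(Structurally: 1 ring(s) + 2 π bond(s) = 3.)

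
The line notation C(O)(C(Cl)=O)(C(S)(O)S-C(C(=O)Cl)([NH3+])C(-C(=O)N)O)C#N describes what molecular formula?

Heavy atoms from the SMILES: 8 C, 2 Cl, 3 N, 6 O, 2 S.
Implicit hydrogens by atom environment:
  7 × C: no H
  3 × O: 1 H each → 3
  3 × O: no H
  2 × Cl: no H
  1 × C: 1 H
  1 × N (charge +1): 3 H
  1 × N: 2 H
  1 × N: no H
  1 × S: 1 H
  1 × S: no H
  Total hydrogens = 10.
Net charge +1.
Molecular formula: C8H10Cl2N3O6S2+

C8H10Cl2N3O6S2+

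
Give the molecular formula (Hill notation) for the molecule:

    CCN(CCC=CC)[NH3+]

Heavy atoms from the SMILES: 7 C, 2 N.
Implicit hydrogens by atom environment:
  3 × C: 2 H each → 6
  2 × C: 3 H each → 6
  2 × C: 1 H each → 2
  1 × N (charge +1): 3 H
  1 × N: no H
  Total hydrogens = 17.
Net charge +1.
Molecular formula: C7H17N2+

C7H17N2+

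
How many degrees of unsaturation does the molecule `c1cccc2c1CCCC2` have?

5

Molecular formula from the SMILES: C10H12.
DoU = (2C + 2 + N − H − X)/2 = (2·10 + 2 + 0 − 12 − 0)/2 = 10/2 = 5.
(Structurally: 2 ring(s) + 3 π bond(s) = 5.)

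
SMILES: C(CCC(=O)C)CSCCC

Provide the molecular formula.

C9H18OS

Heavy atoms from the SMILES: 9 C, 1 O, 1 S.
Implicit hydrogens by atom environment:
  6 × C: 2 H each → 12
  2 × C: 3 H each → 6
  1 × C: no H
  1 × O: no H
  1 × S: no H
  Total hydrogens = 18.
Molecular formula: C9H18OS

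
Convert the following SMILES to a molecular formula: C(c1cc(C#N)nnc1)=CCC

C9H9N3

Heavy atoms from the SMILES: 9 C, 3 N.
Implicit hydrogens by atom environment:
  2 × C (aromatic): 1 H each → 2
  2 × C: 1 H each → 2
  2 × C (aromatic): no H
  2 × N (aromatic): no H
  1 × C: 3 H
  1 × C: 2 H
  1 × C: no H
  1 × N: no H
  Total hydrogens = 9.
Molecular formula: C9H9N3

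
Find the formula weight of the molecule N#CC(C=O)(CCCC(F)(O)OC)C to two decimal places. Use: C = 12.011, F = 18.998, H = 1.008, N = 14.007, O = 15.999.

203.21

Molecular formula: C9H14FNO3.
M = 9×12.011 + 1×18.998 + 14×1.008 + 1×14.007 + 3×15.999 = 203.21 g/mol.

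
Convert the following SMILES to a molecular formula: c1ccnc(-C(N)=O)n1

Heavy atoms from the SMILES: 5 C, 3 N, 1 O.
Implicit hydrogens by atom environment:
  3 × C (aromatic): 1 H each → 3
  2 × N (aromatic): no H
  1 × C (aromatic): no H
  1 × C: no H
  1 × N: 2 H
  1 × O: no H
  Total hydrogens = 5.
Molecular formula: C5H5N3O

C5H5N3O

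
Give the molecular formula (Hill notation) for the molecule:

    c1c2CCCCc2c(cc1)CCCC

Heavy atoms from the SMILES: 14 C.
Implicit hydrogens by atom environment:
  7 × C: 2 H each → 14
  3 × C (aromatic): 1 H each → 3
  3 × C (aromatic): no H
  1 × C: 3 H
  Total hydrogens = 20.
Molecular formula: C14H20

C14H20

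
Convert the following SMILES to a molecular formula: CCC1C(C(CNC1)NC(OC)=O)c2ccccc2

Heavy atoms from the SMILES: 15 C, 2 N, 2 O.
Implicit hydrogens by atom environment:
  5 × C (aromatic): 1 H each → 5
  3 × C: 2 H each → 6
  3 × C: 1 H each → 3
  2 × C: 3 H each → 6
  2 × N: 1 H each → 2
  2 × O: no H
  1 × C (aromatic): no H
  1 × C: no H
  Total hydrogens = 22.
Molecular formula: C15H22N2O2

C15H22N2O2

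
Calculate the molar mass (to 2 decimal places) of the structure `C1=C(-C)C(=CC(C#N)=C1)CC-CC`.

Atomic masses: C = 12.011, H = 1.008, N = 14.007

173.26

Molecular formula: C12H15N.
M = 12×12.011 + 15×1.008 + 1×14.007 = 173.26 g/mol.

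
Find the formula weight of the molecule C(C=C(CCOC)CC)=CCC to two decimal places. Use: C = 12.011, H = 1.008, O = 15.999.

168.28

Molecular formula: C11H20O.
M = 11×12.011 + 20×1.008 + 1×15.999 = 168.28 g/mol.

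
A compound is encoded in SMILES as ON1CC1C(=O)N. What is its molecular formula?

Heavy atoms from the SMILES: 3 C, 2 N, 2 O.
Implicit hydrogens by atom environment:
  1 × C: 2 H
  1 × C: 1 H
  1 × C: no H
  1 × N: 2 H
  1 × N: no H
  1 × O: 1 H
  1 × O: no H
  Total hydrogens = 6.
Molecular formula: C3H6N2O2

C3H6N2O2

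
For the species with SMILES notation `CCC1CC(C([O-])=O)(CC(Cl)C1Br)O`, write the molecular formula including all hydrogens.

Heavy atoms from the SMILES: 1 Br, 9 C, 1 Cl, 3 O.
Implicit hydrogens by atom environment:
  3 × C: 2 H each → 6
  3 × C: 1 H each → 3
  2 × C: no H
  1 × Br: no H
  1 × C: 3 H
  1 × Cl: no H
  1 × O: 1 H
  1 × O: no H
  1 × O (charge -1): no H
  Total hydrogens = 13.
Net charge -1.
Molecular formula: C9H13BrClO3-

C9H13BrClO3-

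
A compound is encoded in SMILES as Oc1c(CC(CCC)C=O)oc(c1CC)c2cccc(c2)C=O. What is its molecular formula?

Heavy atoms from the SMILES: 19 C, 4 O.
Implicit hydrogens by atom environment:
  6 × C (aromatic): no H
  4 × C: 2 H each → 8
  4 × C (aromatic): 1 H each → 4
  3 × C: 1 H each → 3
  2 × C: 3 H each → 6
  2 × O: no H
  1 × O: 1 H
  1 × O (aromatic): no H
  Total hydrogens = 22.
Molecular formula: C19H22O4

C19H22O4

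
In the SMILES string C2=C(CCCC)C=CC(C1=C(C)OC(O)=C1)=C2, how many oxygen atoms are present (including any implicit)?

2

The symbol for oxygen appears 2 times in the SMILES.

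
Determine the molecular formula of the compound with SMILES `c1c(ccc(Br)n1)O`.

C5H4BrNO

Heavy atoms from the SMILES: 1 Br, 5 C, 1 N, 1 O.
Implicit hydrogens by atom environment:
  3 × C (aromatic): 1 H each → 3
  2 × C (aromatic): no H
  1 × Br: no H
  1 × N (aromatic): no H
  1 × O: 1 H
  Total hydrogens = 4.
Molecular formula: C5H4BrNO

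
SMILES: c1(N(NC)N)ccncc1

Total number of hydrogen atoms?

Hydrogens are implicit in SMILES; fill each atom to its normal valence:
  4 × C (aromatic): 1 H each → 4
  1 × C: 3 H
  1 × C (aromatic): no H
  1 × N: 2 H
  1 × N: 1 H
  1 × N (aromatic): no H
  1 × N: no H
  Total hydrogens = 10.

10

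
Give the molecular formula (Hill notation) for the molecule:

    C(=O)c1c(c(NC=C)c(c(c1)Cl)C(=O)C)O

Heavy atoms from the SMILES: 11 C, 1 Cl, 1 N, 3 O.
Implicit hydrogens by atom environment:
  5 × C (aromatic): no H
  2 × C: 1 H each → 2
  2 × O: no H
  1 × C: 3 H
  1 × C: 2 H
  1 × C (aromatic): 1 H
  1 × C: no H
  1 × Cl: no H
  1 × N: 1 H
  1 × O: 1 H
  Total hydrogens = 10.
Molecular formula: C11H10ClNO3

C11H10ClNO3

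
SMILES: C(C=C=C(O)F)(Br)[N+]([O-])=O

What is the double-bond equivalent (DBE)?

Molecular formula from the SMILES: C4H3BrFNO3.
DoU = (2C + 2 + N − H − X)/2 = (2·4 + 2 + 1 − 3 − 2)/2 = 6/2 = 3.
(Structurally: 0 ring(s) + 3 π bond(s) = 3.)

3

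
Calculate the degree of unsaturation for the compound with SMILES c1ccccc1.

4

Molecular formula from the SMILES: C6H6.
DoU = (2C + 2 + N − H − X)/2 = (2·6 + 2 + 0 − 6 − 0)/2 = 8/2 = 4.
(Structurally: 1 ring(s) + 3 π bond(s) = 4.)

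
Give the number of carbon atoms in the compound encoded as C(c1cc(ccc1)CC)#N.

The symbol for carbon appears 9 times in the SMILES. Lowercase c denotes aromatic carbon and counts toward C.

9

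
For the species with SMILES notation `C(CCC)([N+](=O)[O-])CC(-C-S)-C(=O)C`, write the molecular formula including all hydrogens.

C9H17NO3S

Heavy atoms from the SMILES: 9 C, 1 N, 3 O, 1 S.
Implicit hydrogens by atom environment:
  4 × C: 2 H each → 8
  2 × C: 3 H each → 6
  2 × C: 1 H each → 2
  2 × O: no H
  1 × C: no H
  1 × N (charge +1): no H
  1 × O (charge -1): no H
  1 × S: 1 H
  Total hydrogens = 17.
Molecular formula: C9H17NO3S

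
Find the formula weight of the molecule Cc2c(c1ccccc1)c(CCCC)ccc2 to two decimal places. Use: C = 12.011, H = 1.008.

Molecular formula: C17H20.
M = 17×12.011 + 20×1.008 = 224.35 g/mol.

224.35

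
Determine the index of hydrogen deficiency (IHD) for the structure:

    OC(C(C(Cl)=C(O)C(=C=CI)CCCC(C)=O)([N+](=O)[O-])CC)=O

Molecular formula from the SMILES: C14H17ClINO6.
DoU = (2C + 2 + N − H − X)/2 = (2·14 + 2 + 1 − 17 − 2)/2 = 12/2 = 6.
(Structurally: 0 ring(s) + 6 π bond(s) = 6.)

6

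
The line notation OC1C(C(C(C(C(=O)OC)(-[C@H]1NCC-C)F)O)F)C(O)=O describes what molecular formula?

Heavy atoms from the SMILES: 12 C, 2 F, 1 N, 6 O.
Implicit hydrogens by atom environment:
  5 × C: 1 H each → 5
  3 × C: no H
  3 × O: 1 H each → 3
  3 × O: no H
  2 × C: 3 H each → 6
  2 × C: 2 H each → 4
  2 × F: no H
  1 × N: 1 H
  Total hydrogens = 19.
Molecular formula: C12H19F2NO6

C12H19F2NO6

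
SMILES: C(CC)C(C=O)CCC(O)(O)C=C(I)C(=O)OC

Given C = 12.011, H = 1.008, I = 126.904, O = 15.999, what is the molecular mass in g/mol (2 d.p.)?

370.18

Molecular formula: C12H19IO5.
M = 12×12.011 + 19×1.008 + 1×126.904 + 5×15.999 = 370.18 g/mol.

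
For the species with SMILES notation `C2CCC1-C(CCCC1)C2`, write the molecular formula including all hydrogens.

C10H18

Heavy atoms from the SMILES: 10 C.
Implicit hydrogens by atom environment:
  8 × C: 2 H each → 16
  2 × C: 1 H each → 2
  Total hydrogens = 18.
Molecular formula: C10H18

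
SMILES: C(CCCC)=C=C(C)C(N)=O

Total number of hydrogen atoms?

15

Hydrogens are implicit in SMILES; fill each atom to its normal valence:
  3 × C: 2 H each → 6
  3 × C: no H
  2 × C: 3 H each → 6
  1 × C: 1 H
  1 × N: 2 H
  1 × O: no H
  Total hydrogens = 15.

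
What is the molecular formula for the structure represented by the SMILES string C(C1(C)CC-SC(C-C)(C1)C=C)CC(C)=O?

Heavy atoms from the SMILES: 14 C, 1 O, 1 S.
Implicit hydrogens by atom environment:
  7 × C: 2 H each → 14
  3 × C: 3 H each → 9
  3 × C: no H
  1 × C: 1 H
  1 × O: no H
  1 × S: no H
  Total hydrogens = 24.
Molecular formula: C14H24OS

C14H24OS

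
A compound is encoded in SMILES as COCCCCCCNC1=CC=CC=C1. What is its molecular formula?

Heavy atoms from the SMILES: 13 C, 1 N, 1 O.
Implicit hydrogens by atom environment:
  6 × C: 2 H each → 12
  5 × C (aromatic): 1 H each → 5
  1 × C: 3 H
  1 × C (aromatic): no H
  1 × N: 1 H
  1 × O: no H
  Total hydrogens = 21.
Molecular formula: C13H21NO

C13H21NO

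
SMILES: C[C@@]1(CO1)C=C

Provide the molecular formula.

Heavy atoms from the SMILES: 5 C, 1 O.
Implicit hydrogens by atom environment:
  2 × C: 2 H each → 4
  1 × C: 3 H
  1 × C: 1 H
  1 × C: no H
  1 × O: no H
  Total hydrogens = 8.
Molecular formula: C5H8O

C5H8O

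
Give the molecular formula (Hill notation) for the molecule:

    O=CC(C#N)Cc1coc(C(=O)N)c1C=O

C10H8N2O4

Heavy atoms from the SMILES: 10 C, 2 N, 4 O.
Implicit hydrogens by atom environment:
  3 × C: 1 H each → 3
  3 × C (aromatic): no H
  3 × O: no H
  2 × C: no H
  1 × C: 2 H
  1 × C (aromatic): 1 H
  1 × N: 2 H
  1 × N: no H
  1 × O (aromatic): no H
  Total hydrogens = 8.
Molecular formula: C10H8N2O4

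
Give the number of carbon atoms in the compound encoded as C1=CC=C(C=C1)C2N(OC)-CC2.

The symbol for carbon appears 10 times in the SMILES.

10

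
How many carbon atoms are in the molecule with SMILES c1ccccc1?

The symbol for carbon appears 6 times in the SMILES. Lowercase c denotes aromatic carbon and counts toward C.

6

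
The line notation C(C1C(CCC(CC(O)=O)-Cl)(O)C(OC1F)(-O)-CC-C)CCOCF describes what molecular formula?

C16H27ClF2O6

Heavy atoms from the SMILES: 16 C, 1 Cl, 2 F, 6 O.
Implicit hydrogens by atom environment:
  9 × C: 2 H each → 18
  3 × C: 1 H each → 3
  3 × C: no H
  3 × O: 1 H each → 3
  3 × O: no H
  2 × F: no H
  1 × C: 3 H
  1 × Cl: no H
  Total hydrogens = 27.
Molecular formula: C16H27ClF2O6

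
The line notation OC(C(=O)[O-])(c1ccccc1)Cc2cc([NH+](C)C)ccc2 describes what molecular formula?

C17H19NO3

Heavy atoms from the SMILES: 17 C, 1 N, 3 O.
Implicit hydrogens by atom environment:
  9 × C (aromatic): 1 H each → 9
  3 × C (aromatic): no H
  2 × C: 3 H each → 6
  2 × C: no H
  1 × C: 2 H
  1 × N (charge +1): 1 H
  1 × O: 1 H
  1 × O: no H
  1 × O (charge -1): no H
  Total hydrogens = 19.
Molecular formula: C17H19NO3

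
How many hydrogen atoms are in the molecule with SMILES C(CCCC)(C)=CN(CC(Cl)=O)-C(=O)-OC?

18

Hydrogens are implicit in SMILES; fill each atom to its normal valence:
  4 × C: 2 H each → 8
  3 × C: 3 H each → 9
  3 × C: no H
  3 × O: no H
  1 × C: 1 H
  1 × Cl: no H
  1 × N: no H
  Total hydrogens = 18.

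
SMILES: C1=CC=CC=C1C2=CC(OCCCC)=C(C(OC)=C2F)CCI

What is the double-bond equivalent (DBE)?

Molecular formula from the SMILES: C19H22FIO2.
DoU = (2C + 2 + N − H − X)/2 = (2·19 + 2 + 0 − 22 − 2)/2 = 16/2 = 8.
(Structurally: 2 ring(s) + 6 π bond(s) = 8.)

8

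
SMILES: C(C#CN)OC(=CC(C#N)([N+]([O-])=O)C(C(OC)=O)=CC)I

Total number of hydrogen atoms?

Hydrogens are implicit in SMILES; fill each atom to its normal valence:
  7 × C: no H
  4 × O: no H
  2 × C: 3 H each → 6
  2 × C: 1 H each → 2
  1 × C: 2 H
  1 × I: no H
  1 × N: 2 H
  1 × N: no H
  1 × N (charge +1): no H
  1 × O (charge -1): no H
  Total hydrogens = 12.

12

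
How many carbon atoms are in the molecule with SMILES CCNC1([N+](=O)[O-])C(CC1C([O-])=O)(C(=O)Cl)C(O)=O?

9

The symbol for carbon appears 9 times in the SMILES. (Cl is a single chlorine, not C + l.)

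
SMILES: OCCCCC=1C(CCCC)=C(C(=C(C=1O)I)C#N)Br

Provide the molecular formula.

Heavy atoms from the SMILES: 1 Br, 15 C, 1 I, 1 N, 2 O.
Implicit hydrogens by atom environment:
  7 × C: 2 H each → 14
  6 × C (aromatic): no H
  2 × O: 1 H each → 2
  1 × Br: no H
  1 × C: 3 H
  1 × C: no H
  1 × I: no H
  1 × N: no H
  Total hydrogens = 19.
Molecular formula: C15H19BrINO2

C15H19BrINO2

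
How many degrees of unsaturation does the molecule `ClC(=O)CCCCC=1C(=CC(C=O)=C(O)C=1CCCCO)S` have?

Molecular formula from the SMILES: C16H21ClO4S.
DoU = (2C + 2 + N − H − X)/2 = (2·16 + 2 + 0 − 21 − 1)/2 = 12/2 = 6.
(Structurally: 1 ring(s) + 5 π bond(s) = 6.)

6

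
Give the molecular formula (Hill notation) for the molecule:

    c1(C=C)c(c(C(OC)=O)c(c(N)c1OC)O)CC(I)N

Heavy atoms from the SMILES: 13 C, 1 I, 2 N, 4 O.
Implicit hydrogens by atom environment:
  6 × C (aromatic): no H
  3 × O: no H
  2 × C: 3 H each → 6
  2 × C: 2 H each → 4
  2 × C: 1 H each → 2
  2 × N: 2 H each → 4
  1 × C: no H
  1 × I: no H
  1 × O: 1 H
  Total hydrogens = 17.
Molecular formula: C13H17IN2O4

C13H17IN2O4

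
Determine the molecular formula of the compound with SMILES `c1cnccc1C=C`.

C7H7N

Heavy atoms from the SMILES: 7 C, 1 N.
Implicit hydrogens by atom environment:
  4 × C (aromatic): 1 H each → 4
  1 × C: 2 H
  1 × C: 1 H
  1 × C (aromatic): no H
  1 × N (aromatic): no H
  Total hydrogens = 7.
Molecular formula: C7H7N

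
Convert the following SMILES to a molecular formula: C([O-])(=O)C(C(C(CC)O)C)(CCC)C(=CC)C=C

Heavy atoms from the SMILES: 15 C, 3 O.
Implicit hydrogens by atom environment:
  4 × C: 3 H each → 12
  4 × C: 2 H each → 8
  4 × C: 1 H each → 4
  3 × C: no H
  1 × O: 1 H
  1 × O: no H
  1 × O (charge -1): no H
  Total hydrogens = 25.
Net charge -1.
Molecular formula: C15H25O3-

C15H25O3-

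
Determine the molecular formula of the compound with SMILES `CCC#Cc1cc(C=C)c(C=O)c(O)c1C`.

C14H14O2

Heavy atoms from the SMILES: 14 C, 2 O.
Implicit hydrogens by atom environment:
  5 × C (aromatic): no H
  2 × C: 3 H each → 6
  2 × C: 2 H each → 4
  2 × C: 1 H each → 2
  2 × C: no H
  1 × C (aromatic): 1 H
  1 × O: 1 H
  1 × O: no H
  Total hydrogens = 14.
Molecular formula: C14H14O2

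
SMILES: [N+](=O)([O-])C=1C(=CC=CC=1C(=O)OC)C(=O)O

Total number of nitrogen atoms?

The symbol for nitrogen appears 1 time in the SMILES.

1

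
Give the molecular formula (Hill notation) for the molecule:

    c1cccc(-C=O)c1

Heavy atoms from the SMILES: 7 C, 1 O.
Implicit hydrogens by atom environment:
  5 × C (aromatic): 1 H each → 5
  1 × C: 1 H
  1 × C (aromatic): no H
  1 × O: no H
  Total hydrogens = 6.
Molecular formula: C7H6O

C7H6O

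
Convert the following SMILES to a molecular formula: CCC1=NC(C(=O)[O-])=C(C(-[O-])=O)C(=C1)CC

[C11H11NO4]2-

Heavy atoms from the SMILES: 11 C, 1 N, 4 O.
Implicit hydrogens by atom environment:
  4 × C (aromatic): no H
  2 × C: 3 H each → 6
  2 × C: 2 H each → 4
  2 × C: no H
  2 × O: no H
  2 × O (charge -1): no H
  1 × C (aromatic): 1 H
  1 × N (aromatic): no H
  Total hydrogens = 11.
Net charge -2.
Molecular formula: [C11H11NO4]2-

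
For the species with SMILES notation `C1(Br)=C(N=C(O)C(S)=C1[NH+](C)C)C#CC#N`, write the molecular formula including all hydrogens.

Heavy atoms from the SMILES: 1 Br, 10 C, 3 N, 1 O, 1 S.
Implicit hydrogens by atom environment:
  5 × C (aromatic): no H
  3 × C: no H
  2 × C: 3 H each → 6
  1 × Br: no H
  1 × N (charge +1): 1 H
  1 × N (aromatic): no H
  1 × N: no H
  1 × O: 1 H
  1 × S: 1 H
  Total hydrogens = 9.
Net charge +1.
Molecular formula: C10H9BrN3OS+

C10H9BrN3OS+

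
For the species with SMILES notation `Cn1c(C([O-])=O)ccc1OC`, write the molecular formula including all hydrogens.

C7H8NO3-

Heavy atoms from the SMILES: 7 C, 1 N, 3 O.
Implicit hydrogens by atom environment:
  2 × C: 3 H each → 6
  2 × C (aromatic): 1 H each → 2
  2 × C (aromatic): no H
  2 × O: no H
  1 × C: no H
  1 × N (aromatic): no H
  1 × O (charge -1): no H
  Total hydrogens = 8.
Net charge -1.
Molecular formula: C7H8NO3-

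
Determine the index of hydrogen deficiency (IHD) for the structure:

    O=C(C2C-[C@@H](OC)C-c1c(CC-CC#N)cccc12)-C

8

Molecular formula from the SMILES: C17H21NO2.
DoU = (2C + 2 + N − H − X)/2 = (2·17 + 2 + 1 − 21 − 0)/2 = 16/2 = 8.
(Structurally: 2 ring(s) + 6 π bond(s) = 8.)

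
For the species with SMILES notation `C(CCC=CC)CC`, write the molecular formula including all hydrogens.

C8H16

Heavy atoms from the SMILES: 8 C.
Implicit hydrogens by atom environment:
  4 × C: 2 H each → 8
  2 × C: 3 H each → 6
  2 × C: 1 H each → 2
  Total hydrogens = 16.
Molecular formula: C8H16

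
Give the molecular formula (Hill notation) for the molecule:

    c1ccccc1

Heavy atoms from the SMILES: 6 C.
Implicit hydrogens by atom environment:
  6 × C (aromatic): 1 H each → 6
  Total hydrogens = 6.
Molecular formula: C6H6

C6H6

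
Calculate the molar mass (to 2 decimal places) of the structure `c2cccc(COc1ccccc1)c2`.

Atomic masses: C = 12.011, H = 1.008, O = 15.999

Molecular formula: C13H12O.
M = 13×12.011 + 12×1.008 + 1×15.999 = 184.24 g/mol.

184.24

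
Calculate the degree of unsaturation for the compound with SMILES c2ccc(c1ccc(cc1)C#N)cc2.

Molecular formula from the SMILES: C13H9N.
DoU = (2C + 2 + N − H − X)/2 = (2·13 + 2 + 1 − 9 − 0)/2 = 20/2 = 10.
(Structurally: 2 ring(s) + 8 π bond(s) = 10.)

10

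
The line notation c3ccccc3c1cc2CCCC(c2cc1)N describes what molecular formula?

C16H17N

Heavy atoms from the SMILES: 16 C, 1 N.
Implicit hydrogens by atom environment:
  8 × C (aromatic): 1 H each → 8
  4 × C (aromatic): no H
  3 × C: 2 H each → 6
  1 × C: 1 H
  1 × N: 2 H
  Total hydrogens = 17.
Molecular formula: C16H17N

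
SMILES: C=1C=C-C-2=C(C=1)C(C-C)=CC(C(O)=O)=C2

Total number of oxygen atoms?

The symbol for oxygen appears 2 times in the SMILES.

2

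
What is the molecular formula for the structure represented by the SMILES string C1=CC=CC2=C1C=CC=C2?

Heavy atoms from the SMILES: 10 C.
Implicit hydrogens by atom environment:
  8 × C (aromatic): 1 H each → 8
  2 × C (aromatic): no H
  Total hydrogens = 8.
Molecular formula: C10H8

C10H8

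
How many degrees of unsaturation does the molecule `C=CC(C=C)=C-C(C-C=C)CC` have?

4

Molecular formula from the SMILES: C12H18.
DoU = (2C + 2 + N − H − X)/2 = (2·12 + 2 + 0 − 18 − 0)/2 = 8/2 = 4.
(Structurally: 0 ring(s) + 4 π bond(s) = 4.)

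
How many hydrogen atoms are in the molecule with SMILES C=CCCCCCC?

16

Hydrogens are implicit in SMILES; fill each atom to its normal valence:
  6 × C: 2 H each → 12
  1 × C: 3 H
  1 × C: 1 H
  Total hydrogens = 16.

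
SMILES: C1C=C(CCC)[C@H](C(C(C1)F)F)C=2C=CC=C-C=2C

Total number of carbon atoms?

17

The symbol for carbon appears 17 times in the SMILES.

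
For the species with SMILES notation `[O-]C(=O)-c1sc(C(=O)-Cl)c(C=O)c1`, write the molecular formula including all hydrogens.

C7H2ClO4S-

Heavy atoms from the SMILES: 7 C, 1 Cl, 4 O, 1 S.
Implicit hydrogens by atom environment:
  3 × C (aromatic): no H
  3 × O: no H
  2 × C: no H
  1 × C (aromatic): 1 H
  1 × C: 1 H
  1 × Cl: no H
  1 × O (charge -1): no H
  1 × S (aromatic): no H
  Total hydrogens = 2.
Net charge -1.
Molecular formula: C7H2ClO4S-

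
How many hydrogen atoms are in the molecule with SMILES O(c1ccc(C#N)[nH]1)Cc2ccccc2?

Hydrogens are implicit in SMILES; fill each atom to its normal valence:
  7 × C (aromatic): 1 H each → 7
  3 × C (aromatic): no H
  1 × C: 2 H
  1 × C: no H
  1 × N (aromatic): 1 H
  1 × N: no H
  1 × O: no H
  Total hydrogens = 10.

10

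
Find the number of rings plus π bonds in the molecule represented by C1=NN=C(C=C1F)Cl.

4

Molecular formula from the SMILES: C4H2ClFN2.
DoU = (2C + 2 + N − H − X)/2 = (2·4 + 2 + 2 − 2 − 2)/2 = 8/2 = 4.
(Structurally: 1 ring(s) + 3 π bond(s) = 4.)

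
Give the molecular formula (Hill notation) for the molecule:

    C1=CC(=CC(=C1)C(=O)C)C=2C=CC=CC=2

Heavy atoms from the SMILES: 14 C, 1 O.
Implicit hydrogens by atom environment:
  9 × C (aromatic): 1 H each → 9
  3 × C (aromatic): no H
  1 × C: 3 H
  1 × C: no H
  1 × O: no H
  Total hydrogens = 12.
Molecular formula: C14H12O

C14H12O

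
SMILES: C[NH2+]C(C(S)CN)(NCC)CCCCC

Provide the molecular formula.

C11H28N3S+

Heavy atoms from the SMILES: 11 C, 3 N, 1 S.
Implicit hydrogens by atom environment:
  6 × C: 2 H each → 12
  3 × C: 3 H each → 9
  1 × C: 1 H
  1 × C: no H
  1 × N: 2 H
  1 × N (charge +1): 2 H
  1 × N: 1 H
  1 × S: 1 H
  Total hydrogens = 28.
Net charge +1.
Molecular formula: C11H28N3S+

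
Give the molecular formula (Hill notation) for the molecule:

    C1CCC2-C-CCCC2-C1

Heavy atoms from the SMILES: 10 C.
Implicit hydrogens by atom environment:
  8 × C: 2 H each → 16
  2 × C: 1 H each → 2
  Total hydrogens = 18.
Molecular formula: C10H18

C10H18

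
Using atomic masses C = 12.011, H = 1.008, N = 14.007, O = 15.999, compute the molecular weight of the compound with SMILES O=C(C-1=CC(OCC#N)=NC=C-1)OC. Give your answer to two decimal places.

192.17

Molecular formula: C9H8N2O3.
M = 9×12.011 + 8×1.008 + 2×14.007 + 3×15.999 = 192.17 g/mol.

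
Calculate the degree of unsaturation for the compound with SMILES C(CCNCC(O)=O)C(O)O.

1

Molecular formula from the SMILES: C6H13NO4.
DoU = (2C + 2 + N − H − X)/2 = (2·6 + 2 + 1 − 13 − 0)/2 = 2/2 = 1.
(Structurally: 0 ring(s) + 1 π bond(s) = 1.)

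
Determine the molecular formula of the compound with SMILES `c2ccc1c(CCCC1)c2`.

Heavy atoms from the SMILES: 10 C.
Implicit hydrogens by atom environment:
  4 × C: 2 H each → 8
  4 × C (aromatic): 1 H each → 4
  2 × C (aromatic): no H
  Total hydrogens = 12.
Molecular formula: C10H12

C10H12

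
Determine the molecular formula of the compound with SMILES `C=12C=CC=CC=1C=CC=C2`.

Heavy atoms from the SMILES: 10 C.
Implicit hydrogens by atom environment:
  8 × C (aromatic): 1 H each → 8
  2 × C (aromatic): no H
  Total hydrogens = 8.
Molecular formula: C10H8

C10H8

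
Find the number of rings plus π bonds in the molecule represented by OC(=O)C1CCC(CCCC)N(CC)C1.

Molecular formula from the SMILES: C12H23NO2.
DoU = (2C + 2 + N − H − X)/2 = (2·12 + 2 + 1 − 23 − 0)/2 = 4/2 = 2.
(Structurally: 1 ring(s) + 1 π bond(s) = 2.)

2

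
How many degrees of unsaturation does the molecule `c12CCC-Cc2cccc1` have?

5

Molecular formula from the SMILES: C10H12.
DoU = (2C + 2 + N − H − X)/2 = (2·10 + 2 + 0 − 12 − 0)/2 = 10/2 = 5.
(Structurally: 2 ring(s) + 3 π bond(s) = 5.)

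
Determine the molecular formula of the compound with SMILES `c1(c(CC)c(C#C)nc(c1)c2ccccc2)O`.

Heavy atoms from the SMILES: 15 C, 1 N, 1 O.
Implicit hydrogens by atom environment:
  6 × C (aromatic): 1 H each → 6
  5 × C (aromatic): no H
  1 × C: 3 H
  1 × C: 2 H
  1 × C: 1 H
  1 × C: no H
  1 × N (aromatic): no H
  1 × O: 1 H
  Total hydrogens = 13.
Molecular formula: C15H13NO

C15H13NO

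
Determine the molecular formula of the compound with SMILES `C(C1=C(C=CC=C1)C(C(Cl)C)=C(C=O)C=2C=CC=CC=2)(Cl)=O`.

C18H14Cl2O2

Heavy atoms from the SMILES: 18 C, 2 Cl, 2 O.
Implicit hydrogens by atom environment:
  9 × C (aromatic): 1 H each → 9
  3 × C: no H
  3 × C (aromatic): no H
  2 × C: 1 H each → 2
  2 × Cl: no H
  2 × O: no H
  1 × C: 3 H
  Total hydrogens = 14.
Molecular formula: C18H14Cl2O2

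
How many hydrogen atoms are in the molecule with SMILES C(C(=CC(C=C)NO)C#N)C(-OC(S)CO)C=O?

Hydrogens are implicit in SMILES; fill each atom to its normal valence:
  6 × C: 1 H each → 6
  3 × C: 2 H each → 6
  2 × C: no H
  2 × O: 1 H each → 2
  2 × O: no H
  1 × N: 1 H
  1 × N: no H
  1 × S: 1 H
  Total hydrogens = 16.

16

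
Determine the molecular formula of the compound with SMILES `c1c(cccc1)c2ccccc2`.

Heavy atoms from the SMILES: 12 C.
Implicit hydrogens by atom environment:
  10 × C (aromatic): 1 H each → 10
  2 × C (aromatic): no H
  Total hydrogens = 10.
Molecular formula: C12H10

C12H10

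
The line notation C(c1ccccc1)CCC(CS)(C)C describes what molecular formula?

Heavy atoms from the SMILES: 13 C, 1 S.
Implicit hydrogens by atom environment:
  5 × C (aromatic): 1 H each → 5
  4 × C: 2 H each → 8
  2 × C: 3 H each → 6
  1 × C: no H
  1 × C (aromatic): no H
  1 × S: 1 H
  Total hydrogens = 20.
Molecular formula: C13H20S

C13H20S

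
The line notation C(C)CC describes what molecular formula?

Heavy atoms from the SMILES: 4 C.
Implicit hydrogens by atom environment:
  2 × C: 3 H each → 6
  2 × C: 2 H each → 4
  Total hydrogens = 10.
Molecular formula: C4H10

C4H10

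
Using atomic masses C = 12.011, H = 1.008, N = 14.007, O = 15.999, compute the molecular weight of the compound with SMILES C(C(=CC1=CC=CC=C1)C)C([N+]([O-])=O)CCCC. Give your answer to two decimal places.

247.34

Molecular formula: C15H21NO2.
M = 15×12.011 + 21×1.008 + 1×14.007 + 2×15.999 = 247.34 g/mol.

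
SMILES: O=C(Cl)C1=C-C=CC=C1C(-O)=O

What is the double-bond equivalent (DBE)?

Molecular formula from the SMILES: C8H5ClO3.
DoU = (2C + 2 + N − H − X)/2 = (2·8 + 2 + 0 − 5 − 1)/2 = 12/2 = 6.
(Structurally: 1 ring(s) + 5 π bond(s) = 6.)

6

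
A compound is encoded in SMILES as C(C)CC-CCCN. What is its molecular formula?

Heavy atoms from the SMILES: 7 C, 1 N.
Implicit hydrogens by atom environment:
  6 × C: 2 H each → 12
  1 × C: 3 H
  1 × N: 2 H
  Total hydrogens = 17.
Molecular formula: C7H17N

C7H17N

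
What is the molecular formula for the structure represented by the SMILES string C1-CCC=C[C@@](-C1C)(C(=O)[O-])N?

C9H14NO2-

Heavy atoms from the SMILES: 9 C, 1 N, 2 O.
Implicit hydrogens by atom environment:
  3 × C: 2 H each → 6
  3 × C: 1 H each → 3
  2 × C: no H
  1 × C: 3 H
  1 × N: 2 H
  1 × O: no H
  1 × O (charge -1): no H
  Total hydrogens = 14.
Net charge -1.
Molecular formula: C9H14NO2-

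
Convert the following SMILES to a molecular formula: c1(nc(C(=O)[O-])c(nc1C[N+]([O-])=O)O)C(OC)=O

C8H6N3O7-

Heavy atoms from the SMILES: 8 C, 3 N, 7 O.
Implicit hydrogens by atom environment:
  4 × C (aromatic): no H
  4 × O: no H
  2 × C: no H
  2 × N (aromatic): no H
  2 × O (charge -1): no H
  1 × C: 3 H
  1 × C: 2 H
  1 × N (charge +1): no H
  1 × O: 1 H
  Total hydrogens = 6.
Net charge -1.
Molecular formula: C8H6N3O7-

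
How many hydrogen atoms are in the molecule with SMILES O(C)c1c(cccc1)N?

Hydrogens are implicit in SMILES; fill each atom to its normal valence:
  4 × C (aromatic): 1 H each → 4
  2 × C (aromatic): no H
  1 × C: 3 H
  1 × N: 2 H
  1 × O: no H
  Total hydrogens = 9.

9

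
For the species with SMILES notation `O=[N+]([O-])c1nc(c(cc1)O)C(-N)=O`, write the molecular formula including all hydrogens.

C6H5N3O4

Heavy atoms from the SMILES: 6 C, 3 N, 4 O.
Implicit hydrogens by atom environment:
  3 × C (aromatic): no H
  2 × C (aromatic): 1 H each → 2
  2 × O: no H
  1 × C: no H
  1 × N: 2 H
  1 × N (aromatic): no H
  1 × N (charge +1): no H
  1 × O: 1 H
  1 × O (charge -1): no H
  Total hydrogens = 5.
Molecular formula: C6H5N3O4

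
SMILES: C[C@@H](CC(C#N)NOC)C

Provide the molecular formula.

Heavy atoms from the SMILES: 7 C, 2 N, 1 O.
Implicit hydrogens by atom environment:
  3 × C: 3 H each → 9
  2 × C: 1 H each → 2
  1 × C: 2 H
  1 × C: no H
  1 × N: 1 H
  1 × N: no H
  1 × O: no H
  Total hydrogens = 14.
Molecular formula: C7H14N2O

C7H14N2O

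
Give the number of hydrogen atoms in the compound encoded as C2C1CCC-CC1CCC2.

Hydrogens are implicit in SMILES; fill each atom to its normal valence:
  8 × C: 2 H each → 16
  2 × C: 1 H each → 2
  Total hydrogens = 18.

18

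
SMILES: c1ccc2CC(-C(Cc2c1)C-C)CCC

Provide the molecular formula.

C15H22

Heavy atoms from the SMILES: 15 C.
Implicit hydrogens by atom environment:
  5 × C: 2 H each → 10
  4 × C (aromatic): 1 H each → 4
  2 × C: 3 H each → 6
  2 × C: 1 H each → 2
  2 × C (aromatic): no H
  Total hydrogens = 22.
Molecular formula: C15H22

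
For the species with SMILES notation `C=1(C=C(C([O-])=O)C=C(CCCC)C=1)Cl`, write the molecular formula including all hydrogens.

Heavy atoms from the SMILES: 11 C, 1 Cl, 2 O.
Implicit hydrogens by atom environment:
  3 × C: 2 H each → 6
  3 × C (aromatic): 1 H each → 3
  3 × C (aromatic): no H
  1 × C: 3 H
  1 × C: no H
  1 × Cl: no H
  1 × O: no H
  1 × O (charge -1): no H
  Total hydrogens = 12.
Net charge -1.
Molecular formula: C11H12ClO2-

C11H12ClO2-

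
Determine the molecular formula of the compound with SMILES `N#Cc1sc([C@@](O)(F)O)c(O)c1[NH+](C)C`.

Heavy atoms from the SMILES: 8 C, 1 F, 2 N, 3 O, 1 S.
Implicit hydrogens by atom environment:
  4 × C (aromatic): no H
  3 × O: 1 H each → 3
  2 × C: 3 H each → 6
  2 × C: no H
  1 × F: no H
  1 × N (charge +1): 1 H
  1 × N: no H
  1 × S (aromatic): no H
  Total hydrogens = 10.
Net charge +1.
Molecular formula: C8H10FN2O3S+

C8H10FN2O3S+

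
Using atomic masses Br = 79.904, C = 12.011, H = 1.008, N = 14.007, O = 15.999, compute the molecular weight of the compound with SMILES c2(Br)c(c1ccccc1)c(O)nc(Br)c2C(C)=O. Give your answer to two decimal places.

371.03

Molecular formula: C13H9Br2NO2.
M = 2×79.904 + 13×12.011 + 9×1.008 + 1×14.007 + 2×15.999 = 371.03 g/mol.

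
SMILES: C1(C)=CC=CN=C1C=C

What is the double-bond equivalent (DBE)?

5

Molecular formula from the SMILES: C8H9N.
DoU = (2C + 2 + N − H − X)/2 = (2·8 + 2 + 1 − 9 − 0)/2 = 10/2 = 5.
(Structurally: 1 ring(s) + 4 π bond(s) = 5.)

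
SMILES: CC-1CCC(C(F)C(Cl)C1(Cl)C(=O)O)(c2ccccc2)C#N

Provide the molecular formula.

C16H16Cl2FNO2

Heavy atoms from the SMILES: 16 C, 2 Cl, 1 F, 1 N, 2 O.
Implicit hydrogens by atom environment:
  5 × C (aromatic): 1 H each → 5
  4 × C: no H
  3 × C: 1 H each → 3
  2 × C: 2 H each → 4
  2 × Cl: no H
  1 × C: 3 H
  1 × C (aromatic): no H
  1 × F: no H
  1 × N: no H
  1 × O: 1 H
  1 × O: no H
  Total hydrogens = 16.
Molecular formula: C16H16Cl2FNO2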